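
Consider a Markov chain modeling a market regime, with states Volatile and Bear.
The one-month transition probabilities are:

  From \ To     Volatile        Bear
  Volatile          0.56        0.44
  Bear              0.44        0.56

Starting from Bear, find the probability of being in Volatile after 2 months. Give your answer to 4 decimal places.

0.4928

Sum over the intermediate state after 1 month:
P = P(Bear→Volatile)·P(Volatile→Volatile) + P(Bear→Bear)·P(Bear→Volatile)
  = 0.44×0.56 + 0.56×0.44
  = 0.2464 + 0.2464 = 0.4928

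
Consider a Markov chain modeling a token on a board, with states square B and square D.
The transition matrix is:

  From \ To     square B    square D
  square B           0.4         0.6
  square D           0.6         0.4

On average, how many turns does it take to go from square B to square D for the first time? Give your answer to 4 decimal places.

Let t(s) be the expected number of turns to first reach square D from state s, with t(square D) = 0. Conditioning on the first turn:
t(square B) = 1 + 0.4·t(square B)
Solving: t(square B) = 1.6667.
Expected turns from square B to square D: 1.6667.

1.6667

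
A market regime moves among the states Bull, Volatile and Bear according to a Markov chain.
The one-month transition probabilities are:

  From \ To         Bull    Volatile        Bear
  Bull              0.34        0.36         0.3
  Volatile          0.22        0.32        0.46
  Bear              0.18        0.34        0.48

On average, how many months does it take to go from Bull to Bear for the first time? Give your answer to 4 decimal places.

2.8139

Let t(s) be the expected number of months to first reach Bear from state s, with t(Bear) = 0. Conditioning on the first month:
t(Bull) = 1 + 0.34·t(Bull) + 0.36·t(Volatile)
t(Volatile) = 1 + 0.22·t(Bull) + 0.32·t(Volatile)
Solving: t(Bull) = 2.8139, t(Volatile) = 2.3810.
Expected months from Bull to Bear: 2.8139.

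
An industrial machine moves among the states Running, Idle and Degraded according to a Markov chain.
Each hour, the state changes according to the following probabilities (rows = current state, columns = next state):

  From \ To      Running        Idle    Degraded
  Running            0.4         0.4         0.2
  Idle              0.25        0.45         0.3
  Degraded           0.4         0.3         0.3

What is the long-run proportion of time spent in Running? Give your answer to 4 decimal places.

0.3410

Let the stationary distribution be π with π = πP and π_1 + π_2 + π_3 = 1.
π_1 = 0.4·π_1 + 0.25·π_2 + 0.4·π_3
π_2 = 0.4·π_1 + 0.45·π_2 + 0.3·π_3
Solving with the normalization constraint gives π = (0.3410, 0.3931, 0.2659).
So the stationary probability of Running is 0.3410.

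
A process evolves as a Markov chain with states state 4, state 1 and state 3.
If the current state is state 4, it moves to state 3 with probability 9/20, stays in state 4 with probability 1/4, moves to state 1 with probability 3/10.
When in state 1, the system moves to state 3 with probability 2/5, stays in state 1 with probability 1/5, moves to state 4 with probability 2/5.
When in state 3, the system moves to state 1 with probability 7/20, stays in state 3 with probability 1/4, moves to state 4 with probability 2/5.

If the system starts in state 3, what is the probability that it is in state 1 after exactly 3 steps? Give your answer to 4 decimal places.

Propagate the distribution vector 3 steps from state 3.
After 0 steps: (0.0000, 0.0000, 1.0000)
After 1 step: (0.4000, 0.3500, 0.2500)
After 2 steps: (0.3400, 0.2775, 0.3825)
After 3 steps: (0.3490, 0.2914, 0.3596)
P(in state 1 after 3 steps) = 0.2914

0.2914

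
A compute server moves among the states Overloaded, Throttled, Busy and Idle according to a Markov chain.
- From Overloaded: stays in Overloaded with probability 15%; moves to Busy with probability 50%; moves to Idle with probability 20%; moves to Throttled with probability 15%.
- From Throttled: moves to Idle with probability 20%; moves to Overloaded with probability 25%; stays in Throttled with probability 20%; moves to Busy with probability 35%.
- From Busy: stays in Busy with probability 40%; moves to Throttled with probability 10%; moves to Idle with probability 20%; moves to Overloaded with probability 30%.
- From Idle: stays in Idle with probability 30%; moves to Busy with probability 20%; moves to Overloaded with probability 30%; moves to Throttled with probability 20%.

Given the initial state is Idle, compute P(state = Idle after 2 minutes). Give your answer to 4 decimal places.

Propagate the distribution vector 2 minutes from Idle.
After 0 minutes: (0.0000, 0.0000, 0.0000, 1.0000)
After 1 minute: (0.3000, 0.2000, 0.2000, 0.3000)
After 2 minutes: (0.2450, 0.1650, 0.3600, 0.2300)
P(in Idle after 2 minutes) = 0.2300

0.2300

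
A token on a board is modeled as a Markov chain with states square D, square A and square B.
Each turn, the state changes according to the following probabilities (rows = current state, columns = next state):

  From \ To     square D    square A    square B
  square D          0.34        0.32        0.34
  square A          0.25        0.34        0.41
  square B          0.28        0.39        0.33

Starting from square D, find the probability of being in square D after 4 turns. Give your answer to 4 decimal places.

Propagate the distribution vector 4 turns from square D.
After 0 turns: (1.0000, 0.0000, 0.0000)
After 1 turn: (0.3400, 0.3200, 0.3400)
After 2 turns: (0.2908, 0.3502, 0.3590)
After 3 turns: (0.2869, 0.3521, 0.3609)
After 4 turns: (0.2867, 0.3523, 0.3610)
P(in square D after 4 turns) = 0.2867

0.2867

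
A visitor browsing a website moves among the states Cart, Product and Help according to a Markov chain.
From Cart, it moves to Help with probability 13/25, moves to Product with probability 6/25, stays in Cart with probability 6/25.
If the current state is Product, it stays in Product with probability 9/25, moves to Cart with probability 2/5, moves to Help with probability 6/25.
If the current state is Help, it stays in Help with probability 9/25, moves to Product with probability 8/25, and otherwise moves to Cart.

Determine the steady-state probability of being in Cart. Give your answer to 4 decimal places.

0.3190

Let the stationary distribution be π with π = πP and π_1 + π_2 + π_3 = 1.
π_1 = 0.24·π_1 + 0.4·π_2 + 0.32·π_3
π_2 = 0.24·π_1 + 0.36·π_2 + 0.32·π_3
Solving with the normalization constraint gives π = (0.3190, 0.3067, 0.3742).
So the stationary probability of Cart is 0.3190.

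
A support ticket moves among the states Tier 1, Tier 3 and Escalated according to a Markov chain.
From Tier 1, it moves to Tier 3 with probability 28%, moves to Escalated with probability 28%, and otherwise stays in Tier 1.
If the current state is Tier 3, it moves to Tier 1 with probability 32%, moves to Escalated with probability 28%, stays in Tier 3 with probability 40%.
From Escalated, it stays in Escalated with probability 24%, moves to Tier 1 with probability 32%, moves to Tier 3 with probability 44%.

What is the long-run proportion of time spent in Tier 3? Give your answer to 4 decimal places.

Let the stationary distribution be π with π = πP and π_1 + π_2 + π_3 = 1.
π_1 = 0.44·π_1 + 0.32·π_2 + 0.32·π_3
π_2 = 0.28·π_1 + 0.4·π_2 + 0.44·π_3
Solving with the normalization constraint gives π = (0.3636, 0.3671, 0.2692).
So the stationary probability of Tier 3 is 0.3671.

0.3671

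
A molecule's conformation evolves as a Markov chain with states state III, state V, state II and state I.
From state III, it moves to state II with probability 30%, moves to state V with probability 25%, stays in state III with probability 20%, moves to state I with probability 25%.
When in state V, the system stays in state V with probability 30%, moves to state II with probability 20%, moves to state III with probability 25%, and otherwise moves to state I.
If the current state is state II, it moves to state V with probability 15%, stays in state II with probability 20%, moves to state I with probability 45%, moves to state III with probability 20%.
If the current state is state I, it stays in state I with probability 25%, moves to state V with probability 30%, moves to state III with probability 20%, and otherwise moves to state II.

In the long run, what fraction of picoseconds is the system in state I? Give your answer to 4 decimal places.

0.2972

Let the stationary distribution be π with π = πP and π_1 + π_2 + π_3 + π_4 = 1.
π_1 = 0.2·π_1 + 0.25·π_2 + 0.2·π_3 + 0.2·π_4
π_2 = 0.25·π_1 + 0.3·π_2 + 0.15·π_3 + 0.3·π_4
π_3 = 0.3·π_1 + 0.2·π_2 + 0.2·π_3 + 0.25·π_4
Solving with the normalization constraint gives π = (0.2127, 0.2539, 0.2361, 0.2972).
So the stationary probability of state I is 0.2972.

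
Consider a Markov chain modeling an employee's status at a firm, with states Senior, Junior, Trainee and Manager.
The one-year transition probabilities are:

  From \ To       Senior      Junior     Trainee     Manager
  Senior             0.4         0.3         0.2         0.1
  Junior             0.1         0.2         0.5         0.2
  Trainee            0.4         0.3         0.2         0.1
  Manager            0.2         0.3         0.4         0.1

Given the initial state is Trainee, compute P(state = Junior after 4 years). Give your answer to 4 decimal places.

0.2727

Propagate the distribution vector 4 years from Trainee.
After 0 years: (0.0000, 0.0000, 1.0000, 0.0000)
After 1 year: (0.4000, 0.3000, 0.2000, 0.1000)
After 2 years: (0.2900, 0.2700, 0.3100, 0.1300)
After 3 years: (0.2930, 0.2730, 0.3070, 0.1270)
After 4 years: (0.2927, 0.2727, 0.3073, 0.1273)
P(in Junior after 4 years) = 0.2727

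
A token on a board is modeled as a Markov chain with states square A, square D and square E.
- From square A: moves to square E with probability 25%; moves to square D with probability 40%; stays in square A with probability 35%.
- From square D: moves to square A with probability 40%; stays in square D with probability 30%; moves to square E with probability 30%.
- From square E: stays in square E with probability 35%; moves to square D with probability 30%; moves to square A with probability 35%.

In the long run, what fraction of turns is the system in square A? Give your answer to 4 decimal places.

Let the stationary distribution be π with π = πP and π_1 + π_2 + π_3 = 1.
π_1 = 0.35·π_1 + 0.4·π_2 + 0.35·π_3
π_2 = 0.4·π_1 + 0.3·π_2 + 0.3·π_3
Solving with the normalization constraint gives π = (0.3668, 0.3367, 0.2965).
So the stationary probability of square A is 0.3668.

0.3668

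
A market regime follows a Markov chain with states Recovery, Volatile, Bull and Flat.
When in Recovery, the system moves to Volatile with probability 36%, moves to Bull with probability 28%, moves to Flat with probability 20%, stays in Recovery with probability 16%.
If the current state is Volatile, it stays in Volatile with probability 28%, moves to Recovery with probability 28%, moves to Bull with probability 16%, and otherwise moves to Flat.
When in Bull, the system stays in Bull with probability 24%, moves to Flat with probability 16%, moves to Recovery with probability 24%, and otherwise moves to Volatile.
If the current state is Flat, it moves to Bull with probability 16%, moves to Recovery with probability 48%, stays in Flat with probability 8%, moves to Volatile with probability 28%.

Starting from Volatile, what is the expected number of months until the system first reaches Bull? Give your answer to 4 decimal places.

5.1391

Let t(s) be the expected number of months to first reach Bull from state s, with t(Bull) = 0. Conditioning on the first month:
t(Recovery) = 1 + 0.16·t(Recovery) + 0.36·t(Volatile) + 0.2·t(Flat)
t(Volatile) = 1 + 0.28·t(Recovery) + 0.28·t(Volatile) + 0.28·t(Flat)
t(Flat) = 1 + 0.48·t(Recovery) + 0.28·t(Volatile) + 0.08·t(Flat)
Solving: t(Recovery) = 4.5949, t(Volatile) = 5.1391, t(Flat) = 5.0484.
Expected months from Volatile to Bull: 5.1391.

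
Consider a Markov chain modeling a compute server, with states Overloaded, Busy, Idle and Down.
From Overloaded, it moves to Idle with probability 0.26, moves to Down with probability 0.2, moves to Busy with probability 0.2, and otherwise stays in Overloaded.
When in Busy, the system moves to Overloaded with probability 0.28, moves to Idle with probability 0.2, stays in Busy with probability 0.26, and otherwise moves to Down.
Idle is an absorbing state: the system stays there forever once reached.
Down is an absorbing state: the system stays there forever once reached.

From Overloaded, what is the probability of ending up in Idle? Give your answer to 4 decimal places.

Let h(s) be the probability of absorption at Idle starting from transient state s. Then h(Idle) = 1 and h(Down) = 0. By first-step analysis:
h(Overloaded) = 0.34·h(Overloaded) + 0.2·h(Busy) + 0.26·1 + 0.2·0
h(Busy) = 0.28·h(Overloaded) + 0.26·h(Busy) + 0.2·1 + 0.26·0
Solving: h(Overloaded) = 0.5375, h(Busy) = 0.4736.
Starting from Overloaded, the probability is 0.5375.

0.5375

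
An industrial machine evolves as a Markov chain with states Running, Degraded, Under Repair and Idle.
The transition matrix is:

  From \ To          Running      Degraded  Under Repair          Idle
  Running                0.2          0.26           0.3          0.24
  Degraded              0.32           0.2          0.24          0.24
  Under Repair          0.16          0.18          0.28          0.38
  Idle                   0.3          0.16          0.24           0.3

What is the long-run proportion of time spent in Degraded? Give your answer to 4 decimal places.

Let the stationary distribution be π with π = πP and π_1 + π_2 + π_3 + π_4 = 1.
π_1 = 0.2·π_1 + 0.32·π_2 + 0.16·π_3 + 0.3·π_4
π_2 = 0.26·π_1 + 0.2·π_2 + 0.18·π_3 + 0.16·π_4
π_3 = 0.3·π_1 + 0.24·π_2 + 0.28·π_3 + 0.24·π_4
Solving with the normalization constraint gives π = (0.2426, 0.1975, 0.2652, 0.2948).
So the stationary probability of Degraded is 0.1975.

0.1975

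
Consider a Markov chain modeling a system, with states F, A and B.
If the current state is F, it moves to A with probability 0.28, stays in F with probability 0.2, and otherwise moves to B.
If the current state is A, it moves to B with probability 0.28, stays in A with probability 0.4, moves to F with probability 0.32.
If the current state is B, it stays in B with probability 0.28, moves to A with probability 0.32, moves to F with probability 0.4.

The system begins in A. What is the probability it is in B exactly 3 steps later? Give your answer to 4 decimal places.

Propagate the distribution vector 3 steps from A.
After 0 steps: (0.0000, 1.0000, 0.0000)
After 1 step: (0.3200, 0.4000, 0.2800)
After 2 steps: (0.3040, 0.3392, 0.3568)
After 3 steps: (0.3121, 0.3350, 0.3530)
P(in B after 3 steps) = 0.3530

0.3530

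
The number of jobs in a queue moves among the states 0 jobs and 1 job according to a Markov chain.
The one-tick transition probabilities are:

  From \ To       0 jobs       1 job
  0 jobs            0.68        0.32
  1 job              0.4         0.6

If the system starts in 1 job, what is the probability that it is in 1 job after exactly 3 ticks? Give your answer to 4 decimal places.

Propagate the distribution vector 3 ticks from 1 job.
After 0 ticks: (0.0000, 1.0000)
After 1 tick: (0.4000, 0.6000)
After 2 ticks: (0.5120, 0.4880)
After 3 ticks: (0.5434, 0.4566)
P(in 1 job after 3 ticks) = 0.4566

0.4566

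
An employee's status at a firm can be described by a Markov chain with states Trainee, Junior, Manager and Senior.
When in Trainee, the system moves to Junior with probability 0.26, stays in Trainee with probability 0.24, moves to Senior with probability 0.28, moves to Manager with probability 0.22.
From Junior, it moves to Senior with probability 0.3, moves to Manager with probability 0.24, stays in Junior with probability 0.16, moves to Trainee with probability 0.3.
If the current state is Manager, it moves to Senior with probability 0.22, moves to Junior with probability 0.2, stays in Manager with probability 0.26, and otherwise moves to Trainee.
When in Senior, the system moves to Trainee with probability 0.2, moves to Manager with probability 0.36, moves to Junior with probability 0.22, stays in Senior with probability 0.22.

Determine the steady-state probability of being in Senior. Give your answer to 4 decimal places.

0.2528

Let the stationary distribution be π with π = πP and π_1 + π_2 + π_3 + π_4 = 1.
π_1 = 0.24·π_1 + 0.3·π_2 + 0.32·π_3 + 0.2·π_4
π_2 = 0.26·π_1 + 0.16·π_2 + 0.2·π_3 + 0.22·π_4
π_3 = 0.22·π_1 + 0.24·π_2 + 0.26·π_3 + 0.36·π_4
Solving with the normalization constraint gives π = (0.2643, 0.2124, 0.2705, 0.2528).
So the stationary probability of Senior is 0.2528.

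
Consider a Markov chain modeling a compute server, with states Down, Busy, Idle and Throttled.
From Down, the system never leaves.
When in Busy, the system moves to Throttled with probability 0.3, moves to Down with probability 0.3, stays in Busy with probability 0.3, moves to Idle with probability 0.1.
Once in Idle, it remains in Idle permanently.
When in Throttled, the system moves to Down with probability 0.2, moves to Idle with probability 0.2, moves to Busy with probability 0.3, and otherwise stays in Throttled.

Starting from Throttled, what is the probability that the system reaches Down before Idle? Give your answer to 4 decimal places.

Let h(s) be the probability of absorption at Down starting from transient state s. Then h(Down) = 1 and h(Idle) = 0. By first-step analysis:
h(Busy) = 0.3·1 + 0.3·h(Busy) + 0.1·0 + 0.3·h(Throttled)
h(Throttled) = 0.2·1 + 0.3·h(Busy) + 0.2·0 + 0.3·h(Throttled)
Solving: h(Busy) = 0.6750, h(Throttled) = 0.5750.
Starting from Throttled, the probability is 0.5750.

0.5750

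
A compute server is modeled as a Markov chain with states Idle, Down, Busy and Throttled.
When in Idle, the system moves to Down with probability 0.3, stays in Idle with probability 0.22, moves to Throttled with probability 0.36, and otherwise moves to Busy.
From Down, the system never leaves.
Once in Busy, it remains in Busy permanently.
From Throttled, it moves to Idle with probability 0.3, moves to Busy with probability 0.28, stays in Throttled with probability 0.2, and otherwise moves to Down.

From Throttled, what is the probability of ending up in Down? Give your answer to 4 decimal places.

Let h(s) be the probability of absorption at Down starting from transient state s. Then h(Down) = 1 and h(Busy) = 0. By first-step analysis:
h(Idle) = 0.22·h(Idle) + 0.3·1 + 0.12·0 + 0.36·h(Throttled)
h(Throttled) = 0.3·h(Idle) + 0.22·1 + 0.28·0 + 0.2·h(Throttled)
Solving: h(Idle) = 0.6186, h(Throttled) = 0.5070.
Starting from Throttled, the probability is 0.5070.

0.5070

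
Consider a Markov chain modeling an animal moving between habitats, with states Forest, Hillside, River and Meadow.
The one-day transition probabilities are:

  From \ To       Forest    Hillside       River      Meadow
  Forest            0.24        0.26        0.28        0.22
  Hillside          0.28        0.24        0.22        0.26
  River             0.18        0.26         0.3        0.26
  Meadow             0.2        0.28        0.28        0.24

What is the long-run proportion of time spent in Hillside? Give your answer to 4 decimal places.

Let the stationary distribution be π with π = πP and π_1 + π_2 + π_3 + π_4 = 1.
π_1 = 0.24·π_1 + 0.28·π_2 + 0.18·π_3 + 0.2·π_4
π_2 = 0.26·π_1 + 0.24·π_2 + 0.26·π_3 + 0.28·π_4
π_3 = 0.28·π_1 + 0.22·π_2 + 0.3·π_3 + 0.28·π_4
Solving with the normalization constraint gives π = (0.2244, 0.2597, 0.2698, 0.2461).
So the stationary probability of Hillside is 0.2597.

0.2597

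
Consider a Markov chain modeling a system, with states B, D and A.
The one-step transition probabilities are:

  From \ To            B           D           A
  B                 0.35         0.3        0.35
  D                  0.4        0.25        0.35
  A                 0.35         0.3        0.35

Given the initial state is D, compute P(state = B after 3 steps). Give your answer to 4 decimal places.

Propagate the distribution vector 3 steps from D.
After 0 steps: (0.0000, 1.0000, 0.0000)
After 1 step: (0.4000, 0.2500, 0.3500)
After 2 steps: (0.3625, 0.2875, 0.3500)
After 3 steps: (0.3644, 0.2856, 0.3500)
P(in B after 3 steps) = 0.3644

0.3644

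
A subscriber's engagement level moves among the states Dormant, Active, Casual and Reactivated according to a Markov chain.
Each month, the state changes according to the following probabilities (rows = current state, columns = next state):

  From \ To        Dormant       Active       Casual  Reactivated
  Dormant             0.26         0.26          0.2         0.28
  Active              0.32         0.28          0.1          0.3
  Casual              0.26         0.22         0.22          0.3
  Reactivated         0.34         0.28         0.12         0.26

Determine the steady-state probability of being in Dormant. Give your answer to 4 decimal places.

0.2985

Let the stationary distribution be π with π = πP and π_1 + π_2 + π_3 + π_4 = 1.
π_1 = 0.26·π_1 + 0.32·π_2 + 0.26·π_3 + 0.34·π_4
π_2 = 0.26·π_1 + 0.28·π_2 + 0.22·π_3 + 0.28·π_4
π_3 = 0.2·π_1 + 0.1·π_2 + 0.22·π_3 + 0.12·π_4
Solving with the normalization constraint gives π = (0.2985, 0.2648, 0.1540, 0.2827).
So the stationary probability of Dormant is 0.2985.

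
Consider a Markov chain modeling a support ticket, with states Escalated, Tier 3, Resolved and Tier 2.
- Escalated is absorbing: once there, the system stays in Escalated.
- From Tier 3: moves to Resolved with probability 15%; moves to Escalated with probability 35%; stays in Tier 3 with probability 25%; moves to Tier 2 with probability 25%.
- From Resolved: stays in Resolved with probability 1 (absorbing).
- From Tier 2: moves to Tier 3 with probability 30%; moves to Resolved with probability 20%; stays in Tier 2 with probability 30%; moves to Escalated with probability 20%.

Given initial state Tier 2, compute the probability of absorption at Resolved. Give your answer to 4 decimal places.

0.4333

Let h(s) be the probability of absorption at Resolved starting from transient state s. Then h(Resolved) = 1 and h(Escalated) = 0. By first-step analysis:
h(Tier 3) = 0.35·0 + 0.25·h(Tier 3) + 0.15·1 + 0.25·h(Tier 2)
h(Tier 2) = 0.2·0 + 0.3·h(Tier 3) + 0.2·1 + 0.3·h(Tier 2)
Solving: h(Tier 3) = 0.3444, h(Tier 2) = 0.4333.
Starting from Tier 2, the probability is 0.4333.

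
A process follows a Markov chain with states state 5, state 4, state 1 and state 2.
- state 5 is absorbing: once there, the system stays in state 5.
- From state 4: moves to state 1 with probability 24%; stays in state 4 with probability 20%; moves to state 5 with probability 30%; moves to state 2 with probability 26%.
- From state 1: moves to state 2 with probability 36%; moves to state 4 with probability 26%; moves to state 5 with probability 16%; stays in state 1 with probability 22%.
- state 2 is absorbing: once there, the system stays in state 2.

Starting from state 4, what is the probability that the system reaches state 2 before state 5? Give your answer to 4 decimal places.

0.5150

Let h(s) be the probability of absorption at state 2 starting from transient state s. Then h(state 2) = 1 and h(state 5) = 0. By first-step analysis:
h(state 4) = 0.3·0 + 0.2·h(state 4) + 0.24·h(state 1) + 0.26·1
h(state 1) = 0.16·0 + 0.26·h(state 4) + 0.22·h(state 1) + 0.36·1
Solving: h(state 4) = 0.5150, h(state 1) = 0.6332.
Starting from state 4, the probability is 0.5150.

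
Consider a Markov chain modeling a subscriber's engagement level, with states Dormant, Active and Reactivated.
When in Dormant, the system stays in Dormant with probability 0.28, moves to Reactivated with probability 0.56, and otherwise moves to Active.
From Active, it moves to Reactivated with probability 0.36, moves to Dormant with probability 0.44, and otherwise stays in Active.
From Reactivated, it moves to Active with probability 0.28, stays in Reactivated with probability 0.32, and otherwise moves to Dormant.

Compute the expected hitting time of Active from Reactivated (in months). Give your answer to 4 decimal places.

Let t(s) be the expected number of months to first reach Active from state s, with t(Active) = 0. Conditioning on the first month:
t(Dormant) = 1 + 0.28·t(Dormant) + 0.56·t(Reactivated)
t(Reactivated) = 1 + 0.4·t(Dormant) + 0.32·t(Reactivated)
Solving: t(Dormant) = 4.6687, t(Reactivated) = 4.2169.
Expected months from Reactivated to Active: 4.2169.

4.2169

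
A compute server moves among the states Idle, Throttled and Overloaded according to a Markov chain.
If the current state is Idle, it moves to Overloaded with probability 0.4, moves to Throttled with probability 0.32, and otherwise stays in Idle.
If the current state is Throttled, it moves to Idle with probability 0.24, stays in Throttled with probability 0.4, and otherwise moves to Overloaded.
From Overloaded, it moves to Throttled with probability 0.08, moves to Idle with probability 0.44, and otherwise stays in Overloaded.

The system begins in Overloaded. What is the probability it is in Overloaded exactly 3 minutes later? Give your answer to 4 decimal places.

Propagate the distribution vector 3 minutes from Overloaded.
After 0 minutes: (0.0000, 0.0000, 1.0000)
After 1 minute: (0.4400, 0.0800, 0.4800)
After 2 minutes: (0.3536, 0.2112, 0.4352)
After 3 minutes: (0.3412, 0.2324, 0.4264)
P(in Overloaded after 3 minutes) = 0.4264

0.4264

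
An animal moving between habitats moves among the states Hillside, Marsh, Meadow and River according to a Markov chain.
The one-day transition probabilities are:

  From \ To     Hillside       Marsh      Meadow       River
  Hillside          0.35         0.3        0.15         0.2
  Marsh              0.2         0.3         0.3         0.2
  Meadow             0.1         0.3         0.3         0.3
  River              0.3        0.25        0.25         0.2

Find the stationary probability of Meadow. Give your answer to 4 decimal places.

Let the stationary distribution be π with π = πP and π_1 + π_2 + π_3 + π_4 = 1.
π_1 = 0.35·π_1 + 0.2·π_2 + 0.1·π_3 + 0.3·π_4
π_2 = 0.3·π_1 + 0.3·π_2 + 0.3·π_3 + 0.25·π_4
π_3 = 0.15·π_1 + 0.3·π_2 + 0.3·π_3 + 0.25·π_4
Solving with the normalization constraint gives π = (0.2319, 0.2887, 0.2539, 0.2254).
So the stationary probability of Meadow is 0.2539.

0.2539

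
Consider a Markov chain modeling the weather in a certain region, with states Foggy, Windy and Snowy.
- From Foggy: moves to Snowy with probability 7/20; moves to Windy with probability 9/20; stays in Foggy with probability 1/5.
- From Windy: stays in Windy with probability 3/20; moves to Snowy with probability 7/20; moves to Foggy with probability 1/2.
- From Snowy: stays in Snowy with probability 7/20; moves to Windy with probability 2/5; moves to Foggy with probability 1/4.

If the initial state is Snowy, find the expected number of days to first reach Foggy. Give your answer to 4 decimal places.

Let t(s) be the expected number of days to first reach Foggy from state s, with t(Foggy) = 0. Conditioning on the first day:
t(Windy) = 1 + 0.15·t(Windy) + 0.35·t(Snowy)
t(Snowy) = 1 + 0.4·t(Windy) + 0.35·t(Snowy)
Solving: t(Windy) = 2.4242, t(Snowy) = 3.0303.
Expected days from Snowy to Foggy: 3.0303.

3.0303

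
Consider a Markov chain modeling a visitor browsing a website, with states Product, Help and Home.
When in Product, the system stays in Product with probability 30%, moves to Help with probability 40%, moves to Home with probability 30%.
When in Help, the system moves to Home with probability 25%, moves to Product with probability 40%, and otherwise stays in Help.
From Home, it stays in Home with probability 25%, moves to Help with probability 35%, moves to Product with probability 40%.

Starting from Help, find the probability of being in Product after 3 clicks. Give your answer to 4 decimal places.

Propagate the distribution vector 3 clicks from Help.
After 0 clicks: (0.0000, 1.0000, 0.0000)
After 1 click: (0.4000, 0.3500, 0.2500)
After 2 clicks: (0.3600, 0.3700, 0.2700)
After 3 clicks: (0.3640, 0.3680, 0.2680)
P(in Product after 3 clicks) = 0.3640

0.3640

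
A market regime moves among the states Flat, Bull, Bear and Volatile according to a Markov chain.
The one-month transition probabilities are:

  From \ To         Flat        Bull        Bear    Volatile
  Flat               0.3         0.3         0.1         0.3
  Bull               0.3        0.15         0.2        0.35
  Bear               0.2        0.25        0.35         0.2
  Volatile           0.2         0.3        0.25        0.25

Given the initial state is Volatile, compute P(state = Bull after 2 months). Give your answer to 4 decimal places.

0.2425

Propagate the distribution vector 2 months from Volatile.
After 0 months: (0.0000, 0.0000, 0.0000, 1.0000)
After 1 month: (0.2000, 0.3000, 0.2500, 0.2500)
After 2 months: (0.2500, 0.2425, 0.2300, 0.2775)
P(in Bull after 2 months) = 0.2425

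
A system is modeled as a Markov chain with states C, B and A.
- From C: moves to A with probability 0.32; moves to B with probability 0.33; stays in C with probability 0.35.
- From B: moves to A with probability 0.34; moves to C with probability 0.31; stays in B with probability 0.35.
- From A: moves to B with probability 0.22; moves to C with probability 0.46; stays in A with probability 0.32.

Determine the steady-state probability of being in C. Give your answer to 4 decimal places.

Let the stationary distribution be π with π = πP and π_1 + π_2 + π_3 = 1.
π_1 = 0.35·π_1 + 0.31·π_2 + 0.46·π_3
π_2 = 0.33·π_1 + 0.35·π_2 + 0.22·π_3
Solving with the normalization constraint gives π = (0.3739, 0.3001, 0.3260).
So the stationary probability of C is 0.3739.

0.3739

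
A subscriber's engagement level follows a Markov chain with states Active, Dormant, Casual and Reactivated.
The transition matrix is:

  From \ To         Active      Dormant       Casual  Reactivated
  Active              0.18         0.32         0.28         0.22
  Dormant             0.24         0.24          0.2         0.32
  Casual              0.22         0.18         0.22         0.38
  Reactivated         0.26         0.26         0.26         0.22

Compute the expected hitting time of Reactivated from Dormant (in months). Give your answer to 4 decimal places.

3.2143

Let t(s) be the expected number of months to first reach Reactivated from state s, with t(Reactivated) = 0. Conditioning on the first month:
t(Active) = 1 + 0.18·t(Active) + 0.32·t(Dormant) + 0.28·t(Casual)
t(Dormant) = 1 + 0.24·t(Active) + 0.24·t(Dormant) + 0.2·t(Casual)
t(Casual) = 1 + 0.22·t(Active) + 0.18·t(Dormant) + 0.22·t(Casual)
Solving: t(Active) = 3.5022, t(Dormant) = 3.2143, t(Casual) = 3.0116.
Expected months from Dormant to Reactivated: 3.2143.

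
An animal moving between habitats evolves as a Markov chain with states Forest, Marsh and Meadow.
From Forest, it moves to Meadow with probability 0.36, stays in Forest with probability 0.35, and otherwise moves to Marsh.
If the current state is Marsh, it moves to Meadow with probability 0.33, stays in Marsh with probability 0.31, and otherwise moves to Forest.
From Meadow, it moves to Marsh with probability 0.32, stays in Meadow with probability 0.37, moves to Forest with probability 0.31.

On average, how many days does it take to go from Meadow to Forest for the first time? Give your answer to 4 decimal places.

3.0690

Let t(s) be the expected number of days to first reach Forest from state s, with t(Forest) = 0. Conditioning on the first day:
t(Marsh) = 1 + 0.31·t(Marsh) + 0.33·t(Meadow)
t(Meadow) = 1 + 0.32·t(Marsh) + 0.37·t(Meadow)
Solving: t(Marsh) = 2.9170, t(Meadow) = 3.0690.
Expected days from Meadow to Forest: 3.0690.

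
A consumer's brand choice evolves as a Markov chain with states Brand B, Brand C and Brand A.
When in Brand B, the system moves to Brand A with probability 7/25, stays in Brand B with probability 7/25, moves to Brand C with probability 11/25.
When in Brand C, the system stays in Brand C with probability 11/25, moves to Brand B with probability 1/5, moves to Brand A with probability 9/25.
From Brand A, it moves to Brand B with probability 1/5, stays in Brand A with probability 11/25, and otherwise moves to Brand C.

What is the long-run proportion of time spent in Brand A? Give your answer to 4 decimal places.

Let the stationary distribution be π with π = πP and π_1 + π_2 + π_3 = 1.
π_1 = 0.28·π_1 + 0.2·π_2 + 0.2·π_3
π_2 = 0.44·π_1 + 0.44·π_2 + 0.36·π_3
Solving with the normalization constraint gives π = (0.2174, 0.4102, 0.3724).
So the stationary probability of Brand A is 0.3724.

0.3724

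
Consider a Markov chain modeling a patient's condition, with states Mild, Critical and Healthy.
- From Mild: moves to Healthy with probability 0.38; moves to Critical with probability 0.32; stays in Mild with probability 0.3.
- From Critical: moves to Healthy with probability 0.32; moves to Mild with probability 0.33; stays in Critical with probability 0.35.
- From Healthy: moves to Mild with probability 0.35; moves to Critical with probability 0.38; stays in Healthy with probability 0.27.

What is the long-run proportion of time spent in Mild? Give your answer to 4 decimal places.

Let the stationary distribution be π with π = πP and π_1 + π_2 + π_3 = 1.
π_1 = 0.3·π_1 + 0.33·π_2 + 0.35·π_3
π_2 = 0.32·π_1 + 0.35·π_2 + 0.38·π_3
Solving with the normalization constraint gives π = (0.3267, 0.3499, 0.3234).
So the stationary probability of Mild is 0.3267.

0.3267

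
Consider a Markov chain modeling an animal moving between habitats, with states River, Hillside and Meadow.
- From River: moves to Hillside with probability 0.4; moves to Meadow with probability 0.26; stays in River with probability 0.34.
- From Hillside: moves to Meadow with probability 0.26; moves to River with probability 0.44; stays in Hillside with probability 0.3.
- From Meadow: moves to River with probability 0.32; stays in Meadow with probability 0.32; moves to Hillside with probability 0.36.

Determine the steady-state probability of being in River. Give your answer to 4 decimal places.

0.3698

Let the stationary distribution be π with π = πP and π_1 + π_2 + π_3 = 1.
π_1 = 0.34·π_1 + 0.44·π_2 + 0.32·π_3
π_2 = 0.4·π_1 + 0.3·π_2 + 0.36·π_3
Solving with the normalization constraint gives π = (0.3698, 0.3536, 0.2766).
So the stationary probability of River is 0.3698.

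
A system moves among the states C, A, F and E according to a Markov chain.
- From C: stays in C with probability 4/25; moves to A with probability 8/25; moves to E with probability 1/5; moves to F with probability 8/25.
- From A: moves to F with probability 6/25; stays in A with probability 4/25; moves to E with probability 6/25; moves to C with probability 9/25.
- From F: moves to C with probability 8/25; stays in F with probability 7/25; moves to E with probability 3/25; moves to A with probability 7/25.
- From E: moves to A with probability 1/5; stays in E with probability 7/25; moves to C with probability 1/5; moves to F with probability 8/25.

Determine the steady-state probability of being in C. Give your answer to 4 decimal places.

Let the stationary distribution be π with π = πP and π_1 + π_2 + π_3 + π_4 = 1.
π_1 = 0.16·π_1 + 0.36·π_2 + 0.32·π_3 + 0.2·π_4
π_2 = 0.32·π_1 + 0.16·π_2 + 0.28·π_3 + 0.2·π_4
π_3 = 0.32·π_1 + 0.24·π_2 + 0.28·π_3 + 0.32·π_4
Solving with the normalization constraint gives π = (0.2633, 0.2449, 0.2889, 0.2029).
So the stationary probability of C is 0.2633.

0.2633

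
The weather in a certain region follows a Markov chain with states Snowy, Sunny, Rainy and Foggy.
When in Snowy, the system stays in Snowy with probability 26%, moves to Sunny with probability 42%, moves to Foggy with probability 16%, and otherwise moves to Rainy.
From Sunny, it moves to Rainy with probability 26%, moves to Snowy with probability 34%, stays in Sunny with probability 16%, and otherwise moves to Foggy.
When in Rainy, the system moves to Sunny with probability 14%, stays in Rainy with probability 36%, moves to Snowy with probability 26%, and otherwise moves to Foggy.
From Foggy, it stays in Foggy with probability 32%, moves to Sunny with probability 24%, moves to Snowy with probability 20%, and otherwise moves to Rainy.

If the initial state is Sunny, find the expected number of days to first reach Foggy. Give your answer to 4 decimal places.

Let t(s) be the expected number of days to first reach Foggy from state s, with t(Foggy) = 0. Conditioning on the first day:
t(Snowy) = 1 + 0.26·t(Snowy) + 0.42·t(Sunny) + 0.16·t(Rainy)
t(Sunny) = 1 + 0.34·t(Snowy) + 0.16·t(Sunny) + 0.26·t(Rainy)
t(Rainy) = 1 + 0.26·t(Snowy) + 0.14·t(Sunny) + 0.36·t(Rainy)
Solving: t(Snowy) = 4.9678, t(Sunny) = 4.6225, t(Rainy) = 4.5918.
Expected days from Sunny to Foggy: 4.6225.

4.6225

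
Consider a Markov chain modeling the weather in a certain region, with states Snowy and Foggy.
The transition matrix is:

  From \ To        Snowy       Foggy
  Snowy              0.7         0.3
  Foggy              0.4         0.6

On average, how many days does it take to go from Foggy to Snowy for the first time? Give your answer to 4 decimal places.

2.5000

Let t(s) be the expected number of days to first reach Snowy from state s, with t(Snowy) = 0. Conditioning on the first day:
t(Foggy) = 1 + 0.6·t(Foggy)
Solving: t(Foggy) = 2.5000.
Expected days from Foggy to Snowy: 2.5000.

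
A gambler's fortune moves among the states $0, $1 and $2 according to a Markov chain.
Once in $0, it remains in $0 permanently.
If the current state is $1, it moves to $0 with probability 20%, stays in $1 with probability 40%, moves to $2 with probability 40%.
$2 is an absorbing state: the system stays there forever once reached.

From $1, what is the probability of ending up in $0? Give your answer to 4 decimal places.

0.3333

Let h(s) be the probability of absorption at $0 starting from transient state s. Then h($0) = 1 and h($2) = 0. By first-step analysis:
h($1) = 0.2·1 + 0.4·h($1) + 0.4·0
Solving: h($1) = 0.3333.
Starting from $1, the probability is 0.3333.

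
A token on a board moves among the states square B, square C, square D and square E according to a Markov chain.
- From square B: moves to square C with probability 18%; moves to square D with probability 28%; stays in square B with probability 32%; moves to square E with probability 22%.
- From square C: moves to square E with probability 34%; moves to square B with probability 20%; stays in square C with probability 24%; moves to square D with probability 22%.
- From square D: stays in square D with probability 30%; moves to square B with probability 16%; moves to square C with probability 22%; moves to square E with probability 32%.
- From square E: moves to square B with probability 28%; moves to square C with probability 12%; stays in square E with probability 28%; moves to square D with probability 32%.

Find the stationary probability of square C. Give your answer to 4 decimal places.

Let the stationary distribution be π with π = πP and π_1 + π_2 + π_3 + π_4 = 1.
π_1 = 0.32·π_1 + 0.2·π_2 + 0.16·π_3 + 0.28·π_4
π_2 = 0.18·π_1 + 0.24·π_2 + 0.22·π_3 + 0.12·π_4
π_3 = 0.28·π_1 + 0.22·π_2 + 0.3·π_3 + 0.32·π_4
Solving with the normalization constraint gives π = (0.2405, 0.1853, 0.2861, 0.2881).
So the stationary probability of square C is 0.1853.

0.1853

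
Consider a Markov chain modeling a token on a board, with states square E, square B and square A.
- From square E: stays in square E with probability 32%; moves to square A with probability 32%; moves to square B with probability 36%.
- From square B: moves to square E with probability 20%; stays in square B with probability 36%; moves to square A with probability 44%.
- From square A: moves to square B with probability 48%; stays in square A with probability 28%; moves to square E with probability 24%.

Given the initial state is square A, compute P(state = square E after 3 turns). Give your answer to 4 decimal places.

Propagate the distribution vector 3 turns from square A.
After 0 turns: (0.0000, 0.0000, 1.0000)
After 1 turn: (0.2400, 0.4800, 0.2800)
After 2 turns: (0.2400, 0.3936, 0.3664)
After 3 turns: (0.2435, 0.4040, 0.3526)
P(in square E after 3 turns) = 0.2435

0.2435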